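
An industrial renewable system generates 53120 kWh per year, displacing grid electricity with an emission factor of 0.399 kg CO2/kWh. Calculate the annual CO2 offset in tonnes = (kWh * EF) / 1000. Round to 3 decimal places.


CO2 offset in kg = generation * emission_factor
CO2 offset = 53120 * 0.399 = 21194.88 kg
Convert to tonnes:
  CO2 offset = 21194.88 / 1000 = 21.195 tonnes

21.195


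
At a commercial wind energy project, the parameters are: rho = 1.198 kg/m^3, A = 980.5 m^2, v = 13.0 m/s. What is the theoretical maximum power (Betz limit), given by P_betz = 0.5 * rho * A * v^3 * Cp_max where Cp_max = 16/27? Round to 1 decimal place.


The Betz coefficient Cp_max = 16/27 = 0.5926
v^3 = 13.0^3 = 2197.0
P_betz = 0.5 * rho * A * v^3 * Cp_max
P_betz = 0.5 * 1.198 * 980.5 * 2197.0 * 0.5926
P_betz = 764646.5 W

764646.5


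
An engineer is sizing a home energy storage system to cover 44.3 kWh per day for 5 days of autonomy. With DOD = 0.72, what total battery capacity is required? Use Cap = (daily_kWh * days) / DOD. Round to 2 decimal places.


Total energy needed = daily * days = 44.3 * 5 = 221.5 kWh
Account for depth of discharge:
  Cap = total_energy / DOD = 221.5 / 0.72
  Cap = 307.64 kWh

307.64


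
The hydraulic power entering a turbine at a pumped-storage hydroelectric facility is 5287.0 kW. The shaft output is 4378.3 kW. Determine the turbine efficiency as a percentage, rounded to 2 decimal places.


Turbine efficiency = (output power / input power) * 100
eta = (4378.3 / 5287.0) * 100
eta = 82.81%

82.81


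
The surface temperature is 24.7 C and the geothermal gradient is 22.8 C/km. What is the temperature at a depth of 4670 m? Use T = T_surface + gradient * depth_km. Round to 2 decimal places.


Convert depth to km: 4670 / 1000 = 4.67 km
Temperature increase = gradient * depth_km = 22.8 * 4.67 = 106.48 C
Temperature at depth = T_surface + delta_T = 24.7 + 106.48
T = 131.18 C

131.18


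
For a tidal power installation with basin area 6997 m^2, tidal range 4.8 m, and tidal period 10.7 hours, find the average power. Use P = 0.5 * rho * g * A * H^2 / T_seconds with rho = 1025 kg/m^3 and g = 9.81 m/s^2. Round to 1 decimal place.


Convert period to seconds: T = 10.7 * 3600 = 38520.0 s
H^2 = 4.8^2 = 23.04
P = 0.5 * rho * g * A * H^2 / T
P = 0.5 * 1025 * 9.81 * 6997 * 23.04 / 38520.0
P = 21041.2 W

21041.2


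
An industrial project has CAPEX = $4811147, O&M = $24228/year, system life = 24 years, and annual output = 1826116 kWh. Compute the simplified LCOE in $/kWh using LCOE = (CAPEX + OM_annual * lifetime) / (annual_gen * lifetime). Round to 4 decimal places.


Total cost = CAPEX + OM * lifetime = 4811147 + 24228 * 24 = 4811147 + 581472 = 5392619
Total generation = annual * lifetime = 1826116 * 24 = 43826784 kWh
LCOE = 5392619 / 43826784
LCOE = 0.1230 $/kWh

0.1230


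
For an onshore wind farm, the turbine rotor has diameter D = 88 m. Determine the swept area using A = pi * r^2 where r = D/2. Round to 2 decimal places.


Compute the rotor radius:
  r = D / 2 = 88 / 2 = 44.0 m
Calculate swept area:
  A = pi * r^2 = pi * 44.0^2
  A = 6082.12 m^2

6082.12


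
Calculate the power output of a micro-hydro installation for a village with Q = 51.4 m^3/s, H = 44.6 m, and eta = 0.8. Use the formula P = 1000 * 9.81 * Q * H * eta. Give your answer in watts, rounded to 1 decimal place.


Apply the hydropower formula P = rho * g * Q * H * eta
rho * g = 1000 * 9.81 = 9810.0
P = 9810.0 * 51.4 * 44.6 * 0.8
P = 17991069.1 W

17991069.1


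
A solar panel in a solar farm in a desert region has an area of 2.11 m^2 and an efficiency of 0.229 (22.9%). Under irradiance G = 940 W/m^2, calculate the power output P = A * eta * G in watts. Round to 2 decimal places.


Use the solar power formula P = A * eta * G.
Given: A = 2.11 m^2, eta = 0.229, G = 940 W/m^2
P = 2.11 * 0.229 * 940
P = 454.20 W

454.20


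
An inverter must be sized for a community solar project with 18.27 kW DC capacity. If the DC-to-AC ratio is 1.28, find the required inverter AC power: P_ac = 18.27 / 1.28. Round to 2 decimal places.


The inverter AC capacity is determined by the DC/AC ratio.
Given: P_dc = 18.27 kW, DC/AC ratio = 1.28
P_ac = P_dc / ratio = 18.27 / 1.28
P_ac = 14.27 kW

14.27


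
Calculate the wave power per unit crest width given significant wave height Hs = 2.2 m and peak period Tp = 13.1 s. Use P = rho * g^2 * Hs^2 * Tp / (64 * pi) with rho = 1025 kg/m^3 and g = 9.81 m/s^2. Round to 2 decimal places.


Apply wave power formula:
  g^2 = 9.81^2 = 96.2361
  Hs^2 = 2.2^2 = 4.84
  Numerator = rho * g^2 * Hs^2 * Tp = 1025 * 96.2361 * 4.84 * 13.1 = 6254297.53
  Denominator = 64 * pi = 201.0619
  P = 6254297.53 / 201.0619 = 31106.32 W/m

31106.32


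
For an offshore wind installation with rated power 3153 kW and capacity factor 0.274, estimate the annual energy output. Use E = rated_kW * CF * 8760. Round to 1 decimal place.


Annual energy = rated_kW * capacity_factor * hours_per_year
Given: P_rated = 3153 kW, CF = 0.274, hours = 8760
E = 3153 * 0.274 * 8760
E = 7567956.7 kWh

7567956.7


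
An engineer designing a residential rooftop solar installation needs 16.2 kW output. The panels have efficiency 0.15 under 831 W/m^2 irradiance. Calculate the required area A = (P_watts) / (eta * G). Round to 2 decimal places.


Convert target power to watts: P = 16.2 * 1000 = 16200.0 W
Compute denominator: eta * G = 0.15 * 831 = 124.65
Required area A = P / (eta * G) = 16200.0 / 124.65
A = 129.96 m^2

129.96


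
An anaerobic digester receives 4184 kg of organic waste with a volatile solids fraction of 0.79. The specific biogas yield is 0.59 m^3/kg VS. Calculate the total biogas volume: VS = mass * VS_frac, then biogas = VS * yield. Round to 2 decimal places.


Compute volatile solids:
  VS = mass * VS_fraction = 4184 * 0.79 = 3305.36 kg
Calculate biogas volume:
  Biogas = VS * specific_yield = 3305.36 * 0.59
  Biogas = 1950.16 m^3

1950.16


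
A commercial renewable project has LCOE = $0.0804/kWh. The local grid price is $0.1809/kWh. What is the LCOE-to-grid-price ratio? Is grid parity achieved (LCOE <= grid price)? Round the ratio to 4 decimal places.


Compare LCOE to grid price:
  LCOE = $0.0804/kWh, Grid price = $0.1809/kWh
  Ratio = LCOE / grid_price = 0.0804 / 0.1809 = 0.4444
  Grid parity achieved (ratio <= 1)? yes

0.4444


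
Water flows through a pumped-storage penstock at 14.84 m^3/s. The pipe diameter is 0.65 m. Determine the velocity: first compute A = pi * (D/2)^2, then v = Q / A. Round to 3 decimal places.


Compute pipe cross-sectional area:
  A = pi * (D/2)^2 = pi * (0.65/2)^2 = 0.3318 m^2
Calculate velocity:
  v = Q / A = 14.84 / 0.3318
  v = 44.722 m/s

44.722


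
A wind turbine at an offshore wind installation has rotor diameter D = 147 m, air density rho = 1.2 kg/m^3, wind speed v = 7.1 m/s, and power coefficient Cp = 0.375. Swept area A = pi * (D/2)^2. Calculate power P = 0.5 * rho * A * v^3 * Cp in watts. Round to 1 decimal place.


Step 1 -- Compute swept area:
  A = pi * (D/2)^2 = pi * (147/2)^2 = 16971.67 m^2
Step 2 -- Apply wind power equation:
  P = 0.5 * rho * A * v^3 * Cp
  v^3 = 7.1^3 = 357.911
  P = 0.5 * 1.2 * 16971.67 * 357.911 * 0.375
  P = 1366728.1 W

1366728.1


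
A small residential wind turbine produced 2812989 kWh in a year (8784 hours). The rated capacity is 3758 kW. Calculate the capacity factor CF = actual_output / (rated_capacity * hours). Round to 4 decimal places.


Capacity factor = actual output / maximum possible output
Maximum possible = rated * hours = 3758 * 8784 = 33010272 kWh
CF = 2812989 / 33010272
CF = 0.0852

0.0852


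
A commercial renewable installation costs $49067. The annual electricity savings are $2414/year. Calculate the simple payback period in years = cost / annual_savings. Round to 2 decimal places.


Simple payback period = initial cost / annual savings
Payback = 49067 / 2414
Payback = 20.33 years

20.33


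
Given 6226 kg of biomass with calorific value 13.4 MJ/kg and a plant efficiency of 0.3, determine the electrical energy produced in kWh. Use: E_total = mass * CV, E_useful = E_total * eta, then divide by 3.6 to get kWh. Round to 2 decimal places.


Total energy = mass * CV = 6226 * 13.4 = 83428.4 MJ
Useful energy = total * eta = 83428.4 * 0.3 = 25028.52 MJ
Convert to kWh: 25028.52 / 3.6
Useful energy = 6952.37 kWh

6952.37


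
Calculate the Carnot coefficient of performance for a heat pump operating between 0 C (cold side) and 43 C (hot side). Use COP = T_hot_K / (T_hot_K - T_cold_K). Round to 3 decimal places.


Convert to Kelvin:
  T_hot = 43 + 273.15 = 316.15 K
  T_cold = 0 + 273.15 = 273.15 K
Apply Carnot COP formula:
  COP = T_hot_K / (T_hot_K - T_cold_K) = 316.15 / 43.0
  COP = 7.352

7.352


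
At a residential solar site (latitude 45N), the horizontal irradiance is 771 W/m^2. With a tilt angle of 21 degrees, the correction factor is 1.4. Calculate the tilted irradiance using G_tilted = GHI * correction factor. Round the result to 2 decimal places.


Identify the given values:
  GHI = 771 W/m^2, tilt correction factor = 1.4
Apply the formula G_tilted = GHI * factor:
  G_tilted = 771 * 1.4
  G_tilted = 1079.40 W/m^2

1079.40


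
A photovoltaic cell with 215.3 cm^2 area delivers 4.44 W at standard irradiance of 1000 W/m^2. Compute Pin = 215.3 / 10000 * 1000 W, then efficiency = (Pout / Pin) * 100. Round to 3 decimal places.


First compute the input power:
  Pin = area_cm2 / 10000 * G = 215.3 / 10000 * 1000 = 21.53 W
Then compute efficiency:
  Efficiency = (Pout / Pin) * 100 = (4.44 / 21.53) * 100
  Efficiency = 20.622%

20.622


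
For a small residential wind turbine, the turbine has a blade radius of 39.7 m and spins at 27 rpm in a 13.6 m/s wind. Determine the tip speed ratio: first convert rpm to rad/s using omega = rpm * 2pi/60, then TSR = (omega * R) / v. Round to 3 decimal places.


Convert rotational speed to rad/s:
  omega = 27 * 2 * pi / 60 = 2.8274 rad/s
Compute tip speed:
  v_tip = omega * R = 2.8274 * 39.7 = 112.249 m/s
Tip speed ratio:
  TSR = v_tip / v_wind = 112.249 / 13.6 = 8.254

8.254


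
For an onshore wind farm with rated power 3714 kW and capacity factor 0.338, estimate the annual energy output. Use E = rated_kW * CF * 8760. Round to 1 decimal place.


Annual energy = rated_kW * capacity_factor * hours_per_year
Given: P_rated = 3714 kW, CF = 0.338, hours = 8760
E = 3714 * 0.338 * 8760
E = 10996708.3 kWh

10996708.3


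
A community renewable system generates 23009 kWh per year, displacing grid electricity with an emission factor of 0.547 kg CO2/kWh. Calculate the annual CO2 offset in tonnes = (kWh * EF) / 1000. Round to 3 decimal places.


CO2 offset in kg = generation * emission_factor
CO2 offset = 23009 * 0.547 = 12585.92 kg
Convert to tonnes:
  CO2 offset = 12585.92 / 1000 = 12.586 tonnes

12.586


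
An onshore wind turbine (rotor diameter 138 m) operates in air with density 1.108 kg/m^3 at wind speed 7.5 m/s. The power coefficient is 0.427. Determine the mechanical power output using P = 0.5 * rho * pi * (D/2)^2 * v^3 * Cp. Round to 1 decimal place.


Step 1 -- Compute swept area:
  A = pi * (D/2)^2 = pi * (138/2)^2 = 14957.12 m^2
Step 2 -- Apply wind power equation:
  P = 0.5 * rho * A * v^3 * Cp
  v^3 = 7.5^3 = 421.875
  P = 0.5 * 1.108 * 14957.12 * 421.875 * 0.427
  P = 1492689.5 W

1492689.5


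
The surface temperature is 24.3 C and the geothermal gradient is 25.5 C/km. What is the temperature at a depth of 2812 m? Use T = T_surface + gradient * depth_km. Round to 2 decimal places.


Convert depth to km: 2812 / 1000 = 2.812 km
Temperature increase = gradient * depth_km = 25.5 * 2.812 = 71.71 C
Temperature at depth = T_surface + delta_T = 24.3 + 71.71
T = 96.01 C

96.01


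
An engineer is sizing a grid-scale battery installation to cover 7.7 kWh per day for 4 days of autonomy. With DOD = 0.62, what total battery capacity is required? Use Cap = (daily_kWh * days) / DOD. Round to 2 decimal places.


Total energy needed = daily * days = 7.7 * 4 = 30.8 kWh
Account for depth of discharge:
  Cap = total_energy / DOD = 30.8 / 0.62
  Cap = 49.68 kWh

49.68


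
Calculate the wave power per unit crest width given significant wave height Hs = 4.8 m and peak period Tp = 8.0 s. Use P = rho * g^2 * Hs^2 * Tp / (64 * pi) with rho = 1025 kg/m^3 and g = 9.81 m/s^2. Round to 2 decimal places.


Apply wave power formula:
  g^2 = 9.81^2 = 96.2361
  Hs^2 = 4.8^2 = 23.04
  Numerator = rho * g^2 * Hs^2 * Tp = 1025 * 96.2361 * 23.04 * 8.0 = 18181693.9
  Denominator = 64 * pi = 201.0619
  P = 18181693.9 / 201.0619 = 90428.33 W/m

90428.33


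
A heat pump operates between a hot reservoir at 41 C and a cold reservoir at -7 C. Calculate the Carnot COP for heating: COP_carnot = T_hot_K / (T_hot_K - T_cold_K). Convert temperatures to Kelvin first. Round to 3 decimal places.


Convert to Kelvin:
  T_hot = 41 + 273.15 = 314.15 K
  T_cold = -7 + 273.15 = 266.15 K
Apply Carnot COP formula:
  COP = T_hot_K / (T_hot_K - T_cold_K) = 314.15 / 48.0
  COP = 6.545

6.545


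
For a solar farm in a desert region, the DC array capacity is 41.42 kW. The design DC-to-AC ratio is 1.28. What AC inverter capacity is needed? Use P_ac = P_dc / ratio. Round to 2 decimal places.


The inverter AC capacity is determined by the DC/AC ratio.
Given: P_dc = 41.42 kW, DC/AC ratio = 1.28
P_ac = P_dc / ratio = 41.42 / 1.28
P_ac = 32.36 kW

32.36


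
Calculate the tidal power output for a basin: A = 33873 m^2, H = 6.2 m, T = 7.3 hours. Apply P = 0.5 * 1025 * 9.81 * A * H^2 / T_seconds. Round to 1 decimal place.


Convert period to seconds: T = 7.3 * 3600 = 26280.0 s
H^2 = 6.2^2 = 38.44
P = 0.5 * rho * g * A * H^2 / T
P = 0.5 * 1025 * 9.81 * 33873 * 38.44 / 26280.0
P = 249100.5 W

249100.5


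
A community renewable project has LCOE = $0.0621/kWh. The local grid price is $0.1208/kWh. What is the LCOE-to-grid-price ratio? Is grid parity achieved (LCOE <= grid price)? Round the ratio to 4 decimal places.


Compare LCOE to grid price:
  LCOE = $0.0621/kWh, Grid price = $0.1208/kWh
  Ratio = LCOE / grid_price = 0.0621 / 0.1208 = 0.5141
  Grid parity achieved (ratio <= 1)? yes

0.5141


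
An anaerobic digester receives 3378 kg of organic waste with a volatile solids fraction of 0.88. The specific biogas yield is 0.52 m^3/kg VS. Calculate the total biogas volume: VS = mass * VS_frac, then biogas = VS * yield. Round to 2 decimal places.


Compute volatile solids:
  VS = mass * VS_fraction = 3378 * 0.88 = 2972.64 kg
Calculate biogas volume:
  Biogas = VS * specific_yield = 2972.64 * 0.52
  Biogas = 1545.77 m^3

1545.77


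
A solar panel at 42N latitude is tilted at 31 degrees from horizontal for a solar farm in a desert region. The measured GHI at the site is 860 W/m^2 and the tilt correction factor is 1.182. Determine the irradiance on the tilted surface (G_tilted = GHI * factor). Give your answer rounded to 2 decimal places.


Identify the given values:
  GHI = 860 W/m^2, tilt correction factor = 1.182
Apply the formula G_tilted = GHI * factor:
  G_tilted = 860 * 1.182
  G_tilted = 1016.52 W/m^2

1016.52


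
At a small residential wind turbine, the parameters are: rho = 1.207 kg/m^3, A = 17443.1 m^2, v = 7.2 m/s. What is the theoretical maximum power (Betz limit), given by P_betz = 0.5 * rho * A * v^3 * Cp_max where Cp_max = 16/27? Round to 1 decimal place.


The Betz coefficient Cp_max = 16/27 = 0.5926
v^3 = 7.2^3 = 373.248
P_betz = 0.5 * rho * A * v^3 * Cp_max
P_betz = 0.5 * 1.207 * 17443.1 * 373.248 * 0.5926
P_betz = 2328384.2 W

2328384.2


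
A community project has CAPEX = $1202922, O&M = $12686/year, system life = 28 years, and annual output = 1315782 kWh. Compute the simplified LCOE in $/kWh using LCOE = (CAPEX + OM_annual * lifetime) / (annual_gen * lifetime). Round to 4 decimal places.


Total cost = CAPEX + OM * lifetime = 1202922 + 12686 * 28 = 1202922 + 355208 = 1558130
Total generation = annual * lifetime = 1315782 * 28 = 36841896 kWh
LCOE = 1558130 / 36841896
LCOE = 0.0423 $/kWh

0.0423


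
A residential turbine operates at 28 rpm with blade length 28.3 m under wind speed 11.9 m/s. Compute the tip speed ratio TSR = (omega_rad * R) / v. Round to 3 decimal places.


Convert rotational speed to rad/s:
  omega = 28 * 2 * pi / 60 = 2.9322 rad/s
Compute tip speed:
  v_tip = omega * R = 2.9322 * 28.3 = 82.98 m/s
Tip speed ratio:
  TSR = v_tip / v_wind = 82.98 / 11.9 = 6.973

6.973


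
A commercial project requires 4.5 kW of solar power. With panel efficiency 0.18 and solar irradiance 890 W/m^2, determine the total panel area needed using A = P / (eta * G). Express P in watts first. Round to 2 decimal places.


Convert target power to watts: P = 4.5 * 1000 = 4500.0 W
Compute denominator: eta * G = 0.18 * 890 = 160.2
Required area A = P / (eta * G) = 4500.0 / 160.2
A = 28.09 m^2

28.09


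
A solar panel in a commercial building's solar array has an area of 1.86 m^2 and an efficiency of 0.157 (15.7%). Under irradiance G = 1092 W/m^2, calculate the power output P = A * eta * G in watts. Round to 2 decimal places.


Use the solar power formula P = A * eta * G.
Given: A = 1.86 m^2, eta = 0.157, G = 1092 W/m^2
P = 1.86 * 0.157 * 1092
P = 318.89 W

318.89


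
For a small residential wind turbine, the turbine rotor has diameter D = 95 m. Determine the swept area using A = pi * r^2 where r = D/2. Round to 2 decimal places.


Compute the rotor radius:
  r = D / 2 = 95 / 2 = 47.5 m
Calculate swept area:
  A = pi * r^2 = pi * 47.5^2
  A = 7088.22 m^2

7088.22


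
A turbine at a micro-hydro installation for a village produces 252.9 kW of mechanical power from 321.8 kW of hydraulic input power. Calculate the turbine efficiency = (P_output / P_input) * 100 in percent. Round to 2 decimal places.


Turbine efficiency = (output power / input power) * 100
eta = (252.9 / 321.8) * 100
eta = 78.59%

78.59


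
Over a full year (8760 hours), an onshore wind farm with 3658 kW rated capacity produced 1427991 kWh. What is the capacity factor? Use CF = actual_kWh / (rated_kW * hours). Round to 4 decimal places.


Capacity factor = actual output / maximum possible output
Maximum possible = rated * hours = 3658 * 8760 = 32044080 kWh
CF = 1427991 / 32044080
CF = 0.0446

0.0446


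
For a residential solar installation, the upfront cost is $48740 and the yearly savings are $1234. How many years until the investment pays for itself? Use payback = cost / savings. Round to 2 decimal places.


Simple payback period = initial cost / annual savings
Payback = 48740 / 1234
Payback = 39.50 years

39.50


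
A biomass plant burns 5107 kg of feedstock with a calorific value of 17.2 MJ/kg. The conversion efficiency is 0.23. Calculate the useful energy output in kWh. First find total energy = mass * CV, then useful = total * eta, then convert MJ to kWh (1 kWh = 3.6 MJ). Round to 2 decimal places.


Total energy = mass * CV = 5107 * 17.2 = 87840.4 MJ
Useful energy = total * eta = 87840.4 * 0.23 = 20203.29 MJ
Convert to kWh: 20203.29 / 3.6
Useful energy = 5612.03 kWh

5612.03


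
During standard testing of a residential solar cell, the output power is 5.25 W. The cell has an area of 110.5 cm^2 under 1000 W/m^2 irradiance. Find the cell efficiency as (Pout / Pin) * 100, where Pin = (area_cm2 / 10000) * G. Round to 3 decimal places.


First compute the input power:
  Pin = area_cm2 / 10000 * G = 110.5 / 10000 * 1000 = 11.05 W
Then compute efficiency:
  Efficiency = (Pout / Pin) * 100 = (5.25 / 11.05) * 100
  Efficiency = 47.511%

47.511


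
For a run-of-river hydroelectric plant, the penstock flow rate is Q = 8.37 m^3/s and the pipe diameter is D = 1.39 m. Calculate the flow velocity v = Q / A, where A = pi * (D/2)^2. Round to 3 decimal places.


Compute pipe cross-sectional area:
  A = pi * (D/2)^2 = pi * (1.39/2)^2 = 1.5175 m^2
Calculate velocity:
  v = Q / A = 8.37 / 1.5175
  v = 5.516 m/s

5.516


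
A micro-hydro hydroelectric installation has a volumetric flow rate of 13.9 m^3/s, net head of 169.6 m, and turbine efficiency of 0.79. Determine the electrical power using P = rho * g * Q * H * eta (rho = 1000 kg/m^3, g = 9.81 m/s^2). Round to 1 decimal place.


Apply the hydropower formula P = rho * g * Q * H * eta
rho * g = 1000 * 9.81 = 9810.0
P = 9810.0 * 13.9 * 169.6 * 0.79
P = 18269924.3 W

18269924.3


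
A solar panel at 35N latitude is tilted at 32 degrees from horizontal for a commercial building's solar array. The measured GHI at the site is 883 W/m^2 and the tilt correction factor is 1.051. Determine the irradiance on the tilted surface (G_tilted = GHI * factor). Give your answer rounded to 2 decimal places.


Identify the given values:
  GHI = 883 W/m^2, tilt correction factor = 1.051
Apply the formula G_tilted = GHI * factor:
  G_tilted = 883 * 1.051
  G_tilted = 928.03 W/m^2

928.03


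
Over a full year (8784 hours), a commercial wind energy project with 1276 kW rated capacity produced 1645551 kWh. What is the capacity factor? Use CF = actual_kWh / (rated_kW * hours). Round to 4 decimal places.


Capacity factor = actual output / maximum possible output
Maximum possible = rated * hours = 1276 * 8784 = 11208384 kWh
CF = 1645551 / 11208384
CF = 0.1468

0.1468


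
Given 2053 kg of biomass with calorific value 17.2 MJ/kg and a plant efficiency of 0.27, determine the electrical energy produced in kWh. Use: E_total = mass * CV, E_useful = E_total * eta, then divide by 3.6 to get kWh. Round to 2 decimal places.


Total energy = mass * CV = 2053 * 17.2 = 35311.6 MJ
Useful energy = total * eta = 35311.6 * 0.27 = 9534.13 MJ
Convert to kWh: 9534.13 / 3.6
Useful energy = 2648.37 kWh

2648.37


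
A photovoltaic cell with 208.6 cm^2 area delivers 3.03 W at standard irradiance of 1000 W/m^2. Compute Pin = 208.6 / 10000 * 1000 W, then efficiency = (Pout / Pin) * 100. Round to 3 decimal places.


First compute the input power:
  Pin = area_cm2 / 10000 * G = 208.6 / 10000 * 1000 = 20.86 W
Then compute efficiency:
  Efficiency = (Pout / Pin) * 100 = (3.03 / 20.86) * 100
  Efficiency = 14.525%

14.525


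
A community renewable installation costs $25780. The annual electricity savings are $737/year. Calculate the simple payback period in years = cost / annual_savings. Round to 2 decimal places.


Simple payback period = initial cost / annual savings
Payback = 25780 / 737
Payback = 34.98 years

34.98


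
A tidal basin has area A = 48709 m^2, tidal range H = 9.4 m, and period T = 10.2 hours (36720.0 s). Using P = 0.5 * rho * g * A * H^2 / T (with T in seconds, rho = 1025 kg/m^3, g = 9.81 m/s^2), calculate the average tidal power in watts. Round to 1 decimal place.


Convert period to seconds: T = 10.2 * 3600 = 36720.0 s
H^2 = 9.4^2 = 88.36
P = 0.5 * rho * g * A * H^2 / T
P = 0.5 * 1025 * 9.81 * 48709 * 88.36 / 36720.0
P = 589284.6 W

589284.6


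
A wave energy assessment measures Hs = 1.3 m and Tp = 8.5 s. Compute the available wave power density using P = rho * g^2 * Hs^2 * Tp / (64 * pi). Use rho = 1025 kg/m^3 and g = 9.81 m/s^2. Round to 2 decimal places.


Apply wave power formula:
  g^2 = 9.81^2 = 96.2361
  Hs^2 = 1.3^2 = 1.69
  Numerator = rho * g^2 * Hs^2 * Tp = 1025 * 96.2361 * 1.69 * 8.5 = 1416992.37
  Denominator = 64 * pi = 201.0619
  P = 1416992.37 / 201.0619 = 7047.54 W/m

7047.54


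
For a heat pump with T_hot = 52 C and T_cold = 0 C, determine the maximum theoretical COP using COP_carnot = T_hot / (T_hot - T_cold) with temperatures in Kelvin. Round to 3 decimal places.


Convert to Kelvin:
  T_hot = 52 + 273.15 = 325.15 K
  T_cold = 0 + 273.15 = 273.15 K
Apply Carnot COP formula:
  COP = T_hot_K / (T_hot_K - T_cold_K) = 325.15 / 52.0
  COP = 6.253

6.253


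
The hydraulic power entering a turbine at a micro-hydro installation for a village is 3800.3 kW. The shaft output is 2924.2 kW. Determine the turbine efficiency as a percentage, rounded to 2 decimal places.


Turbine efficiency = (output power / input power) * 100
eta = (2924.2 / 3800.3) * 100
eta = 76.95%

76.95


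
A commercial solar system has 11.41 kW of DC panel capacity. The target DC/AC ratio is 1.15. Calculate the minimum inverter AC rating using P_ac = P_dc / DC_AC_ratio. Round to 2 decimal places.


The inverter AC capacity is determined by the DC/AC ratio.
Given: P_dc = 11.41 kW, DC/AC ratio = 1.15
P_ac = P_dc / ratio = 11.41 / 1.15
P_ac = 9.92 kW

9.92


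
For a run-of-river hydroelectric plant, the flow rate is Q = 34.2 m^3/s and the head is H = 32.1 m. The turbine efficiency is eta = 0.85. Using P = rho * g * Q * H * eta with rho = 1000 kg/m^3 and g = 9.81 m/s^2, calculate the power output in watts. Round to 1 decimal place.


Apply the hydropower formula P = rho * g * Q * H * eta
rho * g = 1000 * 9.81 = 9810.0
P = 9810.0 * 34.2 * 32.1 * 0.85
P = 9154172.1 W

9154172.1


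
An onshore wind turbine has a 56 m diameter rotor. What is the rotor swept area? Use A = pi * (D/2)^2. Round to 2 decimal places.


Compute the rotor radius:
  r = D / 2 = 56 / 2 = 28.0 m
Calculate swept area:
  A = pi * r^2 = pi * 28.0^2
  A = 2463.01 m^2

2463.01


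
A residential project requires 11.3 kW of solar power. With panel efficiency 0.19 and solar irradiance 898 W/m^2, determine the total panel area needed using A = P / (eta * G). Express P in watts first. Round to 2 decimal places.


Convert target power to watts: P = 11.3 * 1000 = 11300.0 W
Compute denominator: eta * G = 0.19 * 898 = 170.62
Required area A = P / (eta * G) = 11300.0 / 170.62
A = 66.23 m^2

66.23


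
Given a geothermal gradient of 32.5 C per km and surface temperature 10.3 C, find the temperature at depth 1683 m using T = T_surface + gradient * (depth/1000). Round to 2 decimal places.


Convert depth to km: 1683 / 1000 = 1.683 km
Temperature increase = gradient * depth_km = 32.5 * 1.683 = 54.7 C
Temperature at depth = T_surface + delta_T = 10.3 + 54.7
T = 65.00 C

65.00


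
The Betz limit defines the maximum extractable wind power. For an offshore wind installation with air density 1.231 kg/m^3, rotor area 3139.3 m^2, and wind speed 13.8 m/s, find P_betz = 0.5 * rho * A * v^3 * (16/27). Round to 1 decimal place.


The Betz coefficient Cp_max = 16/27 = 0.5926
v^3 = 13.8^3 = 2628.072
P_betz = 0.5 * rho * A * v^3 * Cp_max
P_betz = 0.5 * 1.231 * 3139.3 * 2628.072 * 0.5926
P_betz = 3009222.9 W

3009222.9


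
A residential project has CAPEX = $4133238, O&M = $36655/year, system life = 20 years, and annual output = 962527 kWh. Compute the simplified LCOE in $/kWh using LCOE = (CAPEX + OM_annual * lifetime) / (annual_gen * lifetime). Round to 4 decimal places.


Total cost = CAPEX + OM * lifetime = 4133238 + 36655 * 20 = 4133238 + 733100 = 4866338
Total generation = annual * lifetime = 962527 * 20 = 19250540 kWh
LCOE = 4866338 / 19250540
LCOE = 0.2528 $/kWh

0.2528


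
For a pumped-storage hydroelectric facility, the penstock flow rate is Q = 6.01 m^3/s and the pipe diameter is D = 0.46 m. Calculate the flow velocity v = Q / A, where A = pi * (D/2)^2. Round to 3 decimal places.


Compute pipe cross-sectional area:
  A = pi * (D/2)^2 = pi * (0.46/2)^2 = 0.1662 m^2
Calculate velocity:
  v = Q / A = 6.01 / 0.1662
  v = 36.163 m/s

36.163


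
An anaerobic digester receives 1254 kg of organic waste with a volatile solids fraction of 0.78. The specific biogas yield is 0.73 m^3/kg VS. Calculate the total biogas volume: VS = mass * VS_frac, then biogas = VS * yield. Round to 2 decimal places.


Compute volatile solids:
  VS = mass * VS_fraction = 1254 * 0.78 = 978.12 kg
Calculate biogas volume:
  Biogas = VS * specific_yield = 978.12 * 0.73
  Biogas = 714.03 m^3

714.03


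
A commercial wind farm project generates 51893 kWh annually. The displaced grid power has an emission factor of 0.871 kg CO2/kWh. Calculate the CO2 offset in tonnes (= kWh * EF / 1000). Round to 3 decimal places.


CO2 offset in kg = generation * emission_factor
CO2 offset = 51893 * 0.871 = 45198.8 kg
Convert to tonnes:
  CO2 offset = 45198.8 / 1000 = 45.199 tonnes

45.199


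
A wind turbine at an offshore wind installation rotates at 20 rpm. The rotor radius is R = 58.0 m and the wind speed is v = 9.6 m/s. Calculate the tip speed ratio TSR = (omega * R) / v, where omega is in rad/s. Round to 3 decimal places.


Convert rotational speed to rad/s:
  omega = 20 * 2 * pi / 60 = 2.0944 rad/s
Compute tip speed:
  v_tip = omega * R = 2.0944 * 58.0 = 121.475 m/s
Tip speed ratio:
  TSR = v_tip / v_wind = 121.475 / 9.6 = 12.654

12.654


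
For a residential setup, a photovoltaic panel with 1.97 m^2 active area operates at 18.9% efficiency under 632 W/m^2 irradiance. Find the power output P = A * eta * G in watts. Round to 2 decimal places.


Use the solar power formula P = A * eta * G.
Given: A = 1.97 m^2, eta = 0.189, G = 632 W/m^2
P = 1.97 * 0.189 * 632
P = 235.31 W

235.31


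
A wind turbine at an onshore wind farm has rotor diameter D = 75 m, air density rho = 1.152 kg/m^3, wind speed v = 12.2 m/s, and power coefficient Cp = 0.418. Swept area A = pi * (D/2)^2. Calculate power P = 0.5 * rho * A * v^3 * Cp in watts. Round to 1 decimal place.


Step 1 -- Compute swept area:
  A = pi * (D/2)^2 = pi * (75/2)^2 = 4417.86 m^2
Step 2 -- Apply wind power equation:
  P = 0.5 * rho * A * v^3 * Cp
  v^3 = 12.2^3 = 1815.848
  P = 0.5 * 1.152 * 4417.86 * 1815.848 * 0.418
  P = 1931482.0 W

1931482.0


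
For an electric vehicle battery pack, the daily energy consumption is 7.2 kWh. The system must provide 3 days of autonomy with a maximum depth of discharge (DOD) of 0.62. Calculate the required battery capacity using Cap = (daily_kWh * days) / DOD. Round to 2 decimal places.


Total energy needed = daily * days = 7.2 * 3 = 21.6 kWh
Account for depth of discharge:
  Cap = total_energy / DOD = 21.6 / 0.62
  Cap = 34.84 kWh

34.84


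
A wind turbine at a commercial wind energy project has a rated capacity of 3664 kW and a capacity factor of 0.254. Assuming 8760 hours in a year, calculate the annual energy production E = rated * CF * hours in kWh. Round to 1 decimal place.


Annual energy = rated_kW * capacity_factor * hours_per_year
Given: P_rated = 3664 kW, CF = 0.254, hours = 8760
E = 3664 * 0.254 * 8760
E = 8152546.6 kWh

8152546.6


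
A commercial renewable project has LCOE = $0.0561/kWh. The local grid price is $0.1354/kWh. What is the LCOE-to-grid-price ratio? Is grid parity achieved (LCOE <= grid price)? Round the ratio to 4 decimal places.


Compare LCOE to grid price:
  LCOE = $0.0561/kWh, Grid price = $0.1354/kWh
  Ratio = LCOE / grid_price = 0.0561 / 0.1354 = 0.4143
  Grid parity achieved (ratio <= 1)? yes

0.4143


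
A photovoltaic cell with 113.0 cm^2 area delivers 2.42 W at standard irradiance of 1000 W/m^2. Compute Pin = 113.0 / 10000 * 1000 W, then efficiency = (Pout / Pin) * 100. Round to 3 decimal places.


First compute the input power:
  Pin = area_cm2 / 10000 * G = 113.0 / 10000 * 1000 = 11.3 W
Then compute efficiency:
  Efficiency = (Pout / Pin) * 100 = (2.42 / 11.3) * 100
  Efficiency = 21.416%

21.416


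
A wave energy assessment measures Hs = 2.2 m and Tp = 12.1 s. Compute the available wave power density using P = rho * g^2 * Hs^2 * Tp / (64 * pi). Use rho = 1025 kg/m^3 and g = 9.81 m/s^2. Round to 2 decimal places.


Apply wave power formula:
  g^2 = 9.81^2 = 96.2361
  Hs^2 = 2.2^2 = 4.84
  Numerator = rho * g^2 * Hs^2 * Tp = 1025 * 96.2361 * 4.84 * 12.1 = 5776870.23
  Denominator = 64 * pi = 201.0619
  P = 5776870.23 / 201.0619 = 28731.80 W/m

28731.80


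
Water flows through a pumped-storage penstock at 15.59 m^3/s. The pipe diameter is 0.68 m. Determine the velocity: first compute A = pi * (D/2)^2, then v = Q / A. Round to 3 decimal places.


Compute pipe cross-sectional area:
  A = pi * (D/2)^2 = pi * (0.68/2)^2 = 0.3632 m^2
Calculate velocity:
  v = Q / A = 15.59 / 0.3632
  v = 42.928 m/s

42.928


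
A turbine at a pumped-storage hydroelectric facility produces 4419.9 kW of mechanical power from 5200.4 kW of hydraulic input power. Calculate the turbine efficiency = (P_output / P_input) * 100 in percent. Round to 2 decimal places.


Turbine efficiency = (output power / input power) * 100
eta = (4419.9 / 5200.4) * 100
eta = 84.99%

84.99


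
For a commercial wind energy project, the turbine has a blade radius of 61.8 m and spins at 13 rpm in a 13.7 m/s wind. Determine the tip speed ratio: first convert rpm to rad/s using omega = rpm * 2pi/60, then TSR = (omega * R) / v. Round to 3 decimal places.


Convert rotational speed to rad/s:
  omega = 13 * 2 * pi / 60 = 1.3614 rad/s
Compute tip speed:
  v_tip = omega * R = 1.3614 * 61.8 = 84.132 m/s
Tip speed ratio:
  TSR = v_tip / v_wind = 84.132 / 13.7 = 6.141

6.141


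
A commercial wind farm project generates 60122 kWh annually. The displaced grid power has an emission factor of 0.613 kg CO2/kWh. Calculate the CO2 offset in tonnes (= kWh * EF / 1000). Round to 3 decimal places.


CO2 offset in kg = generation * emission_factor
CO2 offset = 60122 * 0.613 = 36854.79 kg
Convert to tonnes:
  CO2 offset = 36854.79 / 1000 = 36.855 tonnes

36.855


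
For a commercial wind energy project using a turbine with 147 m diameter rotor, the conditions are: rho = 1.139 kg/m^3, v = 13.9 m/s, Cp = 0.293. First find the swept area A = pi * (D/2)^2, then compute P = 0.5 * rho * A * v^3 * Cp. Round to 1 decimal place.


Step 1 -- Compute swept area:
  A = pi * (D/2)^2 = pi * (147/2)^2 = 16971.67 m^2
Step 2 -- Apply wind power equation:
  P = 0.5 * rho * A * v^3 * Cp
  v^3 = 13.9^3 = 2685.619
  P = 0.5 * 1.139 * 16971.67 * 2685.619 * 0.293
  P = 7605544.3 W

7605544.3


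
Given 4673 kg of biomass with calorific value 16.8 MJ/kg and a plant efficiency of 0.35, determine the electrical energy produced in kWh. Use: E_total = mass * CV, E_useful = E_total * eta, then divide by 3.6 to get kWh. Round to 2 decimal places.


Total energy = mass * CV = 4673 * 16.8 = 78506.4 MJ
Useful energy = total * eta = 78506.4 * 0.35 = 27477.24 MJ
Convert to kWh: 27477.24 / 3.6
Useful energy = 7632.57 kWh

7632.57


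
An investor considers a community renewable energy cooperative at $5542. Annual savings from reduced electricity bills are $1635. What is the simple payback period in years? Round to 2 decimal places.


Simple payback period = initial cost / annual savings
Payback = 5542 / 1635
Payback = 3.39 years

3.39


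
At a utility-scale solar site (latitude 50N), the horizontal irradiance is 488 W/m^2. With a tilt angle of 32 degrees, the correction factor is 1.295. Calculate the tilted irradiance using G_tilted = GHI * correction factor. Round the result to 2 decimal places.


Identify the given values:
  GHI = 488 W/m^2, tilt correction factor = 1.295
Apply the formula G_tilted = GHI * factor:
  G_tilted = 488 * 1.295
  G_tilted = 631.96 W/m^2

631.96


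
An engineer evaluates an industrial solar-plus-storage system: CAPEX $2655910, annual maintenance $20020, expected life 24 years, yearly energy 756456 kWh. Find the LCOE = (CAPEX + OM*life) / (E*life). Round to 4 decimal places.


Total cost = CAPEX + OM * lifetime = 2655910 + 20020 * 24 = 2655910 + 480480 = 3136390
Total generation = annual * lifetime = 756456 * 24 = 18154944 kWh
LCOE = 3136390 / 18154944
LCOE = 0.1728 $/kWh

0.1728


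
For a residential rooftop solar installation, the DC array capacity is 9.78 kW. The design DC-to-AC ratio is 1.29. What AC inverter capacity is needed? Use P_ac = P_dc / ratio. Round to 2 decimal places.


The inverter AC capacity is determined by the DC/AC ratio.
Given: P_dc = 9.78 kW, DC/AC ratio = 1.29
P_ac = P_dc / ratio = 9.78 / 1.29
P_ac = 7.58 kW

7.58


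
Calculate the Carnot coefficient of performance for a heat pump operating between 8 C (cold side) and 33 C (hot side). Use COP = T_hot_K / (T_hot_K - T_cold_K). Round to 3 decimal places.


Convert to Kelvin:
  T_hot = 33 + 273.15 = 306.15 K
  T_cold = 8 + 273.15 = 281.15 K
Apply Carnot COP formula:
  COP = T_hot_K / (T_hot_K - T_cold_K) = 306.15 / 25.0
  COP = 12.246

12.246


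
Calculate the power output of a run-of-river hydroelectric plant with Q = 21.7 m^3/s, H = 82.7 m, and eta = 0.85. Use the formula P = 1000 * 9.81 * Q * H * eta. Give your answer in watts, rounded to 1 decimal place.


Apply the hydropower formula P = rho * g * Q * H * eta
rho * g = 1000 * 9.81 = 9810.0
P = 9810.0 * 21.7 * 82.7 * 0.85
P = 14964188.7 W

14964188.7


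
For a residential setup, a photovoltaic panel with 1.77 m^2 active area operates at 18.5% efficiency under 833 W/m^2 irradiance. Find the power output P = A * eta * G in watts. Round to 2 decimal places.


Use the solar power formula P = A * eta * G.
Given: A = 1.77 m^2, eta = 0.185, G = 833 W/m^2
P = 1.77 * 0.185 * 833
P = 272.77 W

272.77


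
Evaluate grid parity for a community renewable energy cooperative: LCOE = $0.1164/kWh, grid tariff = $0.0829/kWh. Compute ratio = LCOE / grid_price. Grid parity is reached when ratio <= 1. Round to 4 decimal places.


Compare LCOE to grid price:
  LCOE = $0.1164/kWh, Grid price = $0.0829/kWh
  Ratio = LCOE / grid_price = 0.1164 / 0.0829 = 1.4041
  Grid parity achieved (ratio <= 1)? no

1.4041


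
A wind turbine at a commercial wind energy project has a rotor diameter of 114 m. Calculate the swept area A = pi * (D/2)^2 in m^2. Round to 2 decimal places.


Compute the rotor radius:
  r = D / 2 = 114 / 2 = 57.0 m
Calculate swept area:
  A = pi * r^2 = pi * 57.0^2
  A = 10207.03 m^2

10207.03


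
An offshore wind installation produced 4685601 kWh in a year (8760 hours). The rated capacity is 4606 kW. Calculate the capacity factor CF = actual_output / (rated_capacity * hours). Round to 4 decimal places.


Capacity factor = actual output / maximum possible output
Maximum possible = rated * hours = 4606 * 8760 = 40348560 kWh
CF = 4685601 / 40348560
CF = 0.1161

0.1161


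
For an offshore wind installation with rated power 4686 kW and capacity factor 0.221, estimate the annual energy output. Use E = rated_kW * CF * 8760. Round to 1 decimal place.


Annual energy = rated_kW * capacity_factor * hours_per_year
Given: P_rated = 4686 kW, CF = 0.221, hours = 8760
E = 4686 * 0.221 * 8760
E = 9071908.6 kWh

9071908.6


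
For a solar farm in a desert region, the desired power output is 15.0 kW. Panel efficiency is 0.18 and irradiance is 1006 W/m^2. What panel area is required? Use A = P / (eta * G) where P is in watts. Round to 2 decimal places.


Convert target power to watts: P = 15.0 * 1000 = 15000.0 W
Compute denominator: eta * G = 0.18 * 1006 = 181.08
Required area A = P / (eta * G) = 15000.0 / 181.08
A = 82.84 m^2

82.84


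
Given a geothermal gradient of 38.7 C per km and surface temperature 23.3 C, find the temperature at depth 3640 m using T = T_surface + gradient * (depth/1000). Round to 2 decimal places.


Convert depth to km: 3640 / 1000 = 3.64 km
Temperature increase = gradient * depth_km = 38.7 * 3.64 = 140.87 C
Temperature at depth = T_surface + delta_T = 23.3 + 140.87
T = 164.17 C

164.17


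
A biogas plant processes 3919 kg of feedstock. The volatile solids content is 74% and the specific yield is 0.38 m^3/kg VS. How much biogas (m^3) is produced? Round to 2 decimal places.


Compute volatile solids:
  VS = mass * VS_fraction = 3919 * 0.74 = 2900.06 kg
Calculate biogas volume:
  Biogas = VS * specific_yield = 2900.06 * 0.38
  Biogas = 1102.02 m^3

1102.02


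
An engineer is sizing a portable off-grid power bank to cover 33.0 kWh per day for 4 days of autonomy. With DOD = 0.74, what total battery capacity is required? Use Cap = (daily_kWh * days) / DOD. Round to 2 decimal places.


Total energy needed = daily * days = 33.0 * 4 = 132.0 kWh
Account for depth of discharge:
  Cap = total_energy / DOD = 132.0 / 0.74
  Cap = 178.38 kWh

178.38


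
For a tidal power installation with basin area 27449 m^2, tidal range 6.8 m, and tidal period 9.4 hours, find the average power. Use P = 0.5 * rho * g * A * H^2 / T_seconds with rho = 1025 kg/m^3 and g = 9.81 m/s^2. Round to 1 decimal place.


Convert period to seconds: T = 9.4 * 3600 = 33840.0 s
H^2 = 6.8^2 = 46.24
P = 0.5 * rho * g * A * H^2 / T
P = 0.5 * 1025 * 9.81 * 27449 * 46.24 / 33840.0
P = 188571.9 W

188571.9
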